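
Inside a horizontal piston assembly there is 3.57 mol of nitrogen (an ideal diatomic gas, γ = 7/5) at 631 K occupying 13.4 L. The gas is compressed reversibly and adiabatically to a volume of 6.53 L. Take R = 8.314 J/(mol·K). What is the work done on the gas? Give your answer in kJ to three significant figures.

Adiabatic: TV^(γ−1) = const with γ = 7/5.
T₂ = T₁ (V₁/V₂)^(γ−1) = 631 × (13.4/6.53)^0.4 = 631 × 1.333 = 841.2 K.
W_by = nCᵥ(T₁ − T₂) = (3.57)(20.79)(631 − 841.2) = -15598 J.
Work on gas = −W_by = 15598 J.

W ≈ 15.6 kJ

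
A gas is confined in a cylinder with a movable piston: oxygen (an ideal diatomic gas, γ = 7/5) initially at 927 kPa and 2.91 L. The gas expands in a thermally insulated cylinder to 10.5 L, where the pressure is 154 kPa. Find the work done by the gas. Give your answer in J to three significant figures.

W ≈ 2700 J

Adiabatic: W = (P₁V₁ − P₂V₂)/(γ − 1) with γ = 7/5.
P₁V₁ = 2698 J, P₂V₂ = 1617 J.
W = (2698 − 1617) / 0.4 = 2701 J.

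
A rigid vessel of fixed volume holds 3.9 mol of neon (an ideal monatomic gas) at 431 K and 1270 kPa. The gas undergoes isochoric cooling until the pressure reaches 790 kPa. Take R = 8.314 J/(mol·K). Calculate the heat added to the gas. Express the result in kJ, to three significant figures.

Constant volume ⇒ W = 0, so Q = ΔU = nCᵥΔT with Cᵥ = 3R/2 = 12.47 J/(mol·K).
At constant V, T₂/T₁ = P₂/P₁ ⇒ ΔT = T₁(P₂/P₁ − 1) = 431·(790/1270 − 1) = -162.9 K.
ΔU = (3.9)(12.47)(-162.9) = -7923 J.

Q ≈ -7.92 kJ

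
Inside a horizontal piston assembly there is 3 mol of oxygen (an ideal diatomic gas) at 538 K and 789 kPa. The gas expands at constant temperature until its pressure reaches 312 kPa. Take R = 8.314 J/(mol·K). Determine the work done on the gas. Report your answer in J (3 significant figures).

Isothermal process: W = nRT ln(V₂/V₁) = nRT ln(P₁/P₂).
W = (3)(8.314)(538) × ln(789/312)
  = 13419 × ln(2.529) = 13419 × 0.9278
W_by_gas = 12449 J; work on gas = −W_by = -12449 J.

W ≈ -12400 J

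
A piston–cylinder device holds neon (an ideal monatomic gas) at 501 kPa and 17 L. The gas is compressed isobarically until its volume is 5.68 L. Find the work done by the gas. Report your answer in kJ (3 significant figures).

W ≈ -5.67 kJ

Isobaric: W = P ΔV.
W = (501 kPa)(5.68 − 17 L) = (501)(-11.32) = -5671 J.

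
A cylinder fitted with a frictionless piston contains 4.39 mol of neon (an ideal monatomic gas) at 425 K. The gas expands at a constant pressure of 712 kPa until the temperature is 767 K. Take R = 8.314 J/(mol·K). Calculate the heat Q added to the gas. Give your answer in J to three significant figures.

Isobaric: W = nRΔT = (4.39)(8.314)(342) = 12482 J.
ΔU = nCᵥΔT with Cᵥ = 3R/2: ΔU = (4.39)(12.47)(342) = 18724 J.
Q = ΔU + W = 18724 + 12482 = 31206 J.

Q ≈ 31200 J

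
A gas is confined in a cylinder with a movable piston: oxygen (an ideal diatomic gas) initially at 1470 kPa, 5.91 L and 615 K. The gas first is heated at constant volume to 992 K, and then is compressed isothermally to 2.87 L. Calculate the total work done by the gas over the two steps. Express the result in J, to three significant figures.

Step 1 (isochoric): W = 0 (constant volume).
After step 1: P = 2371 kPa (V unchanged).
Step 2 (isothermal): W = P₁V₁ ln(V₂/V₁) = (14013) ln(2.87/5.91) = -10122 J.
W_total = 0 − 10122 = -10122 J.

W_total ≈ -10100 J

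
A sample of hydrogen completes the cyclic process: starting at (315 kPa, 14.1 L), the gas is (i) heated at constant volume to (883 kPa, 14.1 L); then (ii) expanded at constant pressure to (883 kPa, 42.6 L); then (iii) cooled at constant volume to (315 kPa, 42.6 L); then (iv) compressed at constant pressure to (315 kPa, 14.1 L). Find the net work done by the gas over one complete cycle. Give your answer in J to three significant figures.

Constant-volume legs do no work.
W(ii) = (883)(42.6 − 14.1) = 25166 J; W(iv) = (315)(14.1 − 42.6) = -8978 J.
W_net = 25166 − 8978 = 16188 J (the clockwise enclosed area).

W_net ≈ 16200 J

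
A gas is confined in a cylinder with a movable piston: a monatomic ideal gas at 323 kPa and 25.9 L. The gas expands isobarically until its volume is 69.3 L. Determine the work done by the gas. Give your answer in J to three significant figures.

Isobaric: W = P ΔV.
W = (323 kPa)(69.3 − 25.9 L) = (323)(43.4) = 14018 J.

W ≈ 14000 J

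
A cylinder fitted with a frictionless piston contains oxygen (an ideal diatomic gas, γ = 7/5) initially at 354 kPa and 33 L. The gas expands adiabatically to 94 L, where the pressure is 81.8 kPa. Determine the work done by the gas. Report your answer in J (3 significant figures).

Adiabatic: W = (P₁V₁ − P₂V₂)/(γ − 1) with γ = 7/5.
P₁V₁ = 11682 J, P₂V₂ = 7689 J.
W = (11682 − 7689) / 0.4 = 9982 J.

W ≈ 9980 J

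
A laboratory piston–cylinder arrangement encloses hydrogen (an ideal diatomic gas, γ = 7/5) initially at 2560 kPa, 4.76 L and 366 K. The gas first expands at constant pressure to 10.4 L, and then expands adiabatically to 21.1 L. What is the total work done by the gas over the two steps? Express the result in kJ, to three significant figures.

Step 1 (isobaric): W = PΔV = (2560 kPa)(10.4 − 4.76 L) = 14438 J.
After step 1: P = 2560 kPa, V = 10.4 L, T = 799.7 K.
Step 2 (adiabatic): W = (P₁V₁ − P₂V₂)/(γ−1) = (26624 − 20062)/0.4 = 16405 J.
W_total = 14438 + 16405 = 30843 J.

W_total ≈ 30.8 kJ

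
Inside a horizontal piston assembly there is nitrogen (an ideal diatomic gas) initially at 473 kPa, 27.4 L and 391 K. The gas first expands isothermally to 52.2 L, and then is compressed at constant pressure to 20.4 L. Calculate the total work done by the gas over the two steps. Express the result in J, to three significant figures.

Step 1 (isothermal): W = P₁V₁ ln(V₂/V₁) = (12960) ln(52.2/27.4) = 8353 J.
After step 1: P = 248.3 kPa, V = 52.2 L, T = 391 K.
Step 2 (isobaric): W = PΔV = (248.3 kPa)(20.4 − 52.2 L) = -7895 J.
W_total = 8353 − 7895 = 458.1 J.

W_total ≈ 458 J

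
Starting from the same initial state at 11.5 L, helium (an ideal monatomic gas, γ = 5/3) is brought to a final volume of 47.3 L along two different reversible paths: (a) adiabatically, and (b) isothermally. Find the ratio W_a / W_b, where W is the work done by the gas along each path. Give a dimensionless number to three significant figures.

W_a / W_b ≈ 0.648

Path (a) adiabatic: W = P₁V₁(1 − (V₁/V₂)^(γ−1))/(γ−1) → W_a/(P₁V₁) = 0.9157.
Path (b) isothermal: W = P₁V₁ ln(V₂/V₁) → W_b/(P₁V₁) = 1.414.
W_a / W_b = 0.9157 / 1.414 = 0.6475.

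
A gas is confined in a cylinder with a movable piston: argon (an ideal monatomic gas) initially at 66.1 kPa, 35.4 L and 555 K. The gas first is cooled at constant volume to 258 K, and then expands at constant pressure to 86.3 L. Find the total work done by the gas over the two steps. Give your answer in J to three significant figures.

Step 1 (isochoric): W = 0 (constant volume).
After step 1: P = 30.73 kPa (V unchanged).
Step 2 (isobaric): W = PΔV = (30.73 kPa)(86.3 − 35.4 L) = 1564 J.
W_total = 0 + 1564 = 1564 J.

W_total ≈ 1560 J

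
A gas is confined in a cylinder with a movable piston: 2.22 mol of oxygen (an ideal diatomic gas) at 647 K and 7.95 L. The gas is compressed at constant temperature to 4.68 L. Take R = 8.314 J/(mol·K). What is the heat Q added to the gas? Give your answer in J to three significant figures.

Q ≈ -6330 J

Isothermal ⇒ ΔU = 0, so Q = W = nRT ln(V₂/V₁).
Q = (2.22)(8.314)(647) ln(4.68/7.95) = 11942 × -0.5299 = -6328 J.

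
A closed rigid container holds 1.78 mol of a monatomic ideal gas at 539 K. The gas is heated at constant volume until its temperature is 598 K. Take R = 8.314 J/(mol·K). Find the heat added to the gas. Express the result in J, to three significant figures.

Constant volume ⇒ W = 0, so Q = ΔU = nCᵥΔT with Cᵥ = 3R/2 = 12.47 J/(mol·K).
ΔU = (1.78)(12.47)(598 − 539) = 1310 J.

Q ≈ 1310 J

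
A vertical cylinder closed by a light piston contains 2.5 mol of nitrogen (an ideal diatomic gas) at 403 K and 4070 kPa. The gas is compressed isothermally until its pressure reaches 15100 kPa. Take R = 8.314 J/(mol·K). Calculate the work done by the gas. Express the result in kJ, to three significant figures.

W ≈ -11.0 kJ

Isothermal process: W = nRT ln(V₂/V₁) = nRT ln(P₁/P₂).
W = (2.5)(8.314)(403) × ln(4070/15100)
  = 8376 × ln(0.2695) = 8376 × -1.311
W_by_gas = -10982 J.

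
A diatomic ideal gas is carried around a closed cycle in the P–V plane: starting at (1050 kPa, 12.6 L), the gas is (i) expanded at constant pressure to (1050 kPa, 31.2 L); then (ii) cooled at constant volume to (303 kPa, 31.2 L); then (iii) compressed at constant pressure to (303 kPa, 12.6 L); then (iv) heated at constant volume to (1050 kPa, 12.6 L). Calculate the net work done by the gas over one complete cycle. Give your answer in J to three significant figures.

W_net ≈ 13900 J

Constant-volume legs do no work.
W(i) = (1050)(31.2 − 12.6) = 19530 J; W(iii) = (303)(12.6 − 31.2) = -5636 J.
W_net = 19530 − 5636 = 13894 J (the clockwise enclosed area).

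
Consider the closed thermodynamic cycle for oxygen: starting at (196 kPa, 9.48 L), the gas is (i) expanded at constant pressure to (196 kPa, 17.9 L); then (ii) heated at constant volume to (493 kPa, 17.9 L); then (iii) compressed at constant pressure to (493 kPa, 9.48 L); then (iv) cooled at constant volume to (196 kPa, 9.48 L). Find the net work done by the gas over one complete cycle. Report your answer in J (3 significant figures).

W_net ≈ -2500 J

Constant-volume legs do no work.
W(i) = (196)(17.9 − 9.48) = 1650 J; W(iii) = (493)(9.48 − 17.9) = -4151 J.
W_net = 1650 − 4151 = -2501 J (the counter-clockwise enclosed area).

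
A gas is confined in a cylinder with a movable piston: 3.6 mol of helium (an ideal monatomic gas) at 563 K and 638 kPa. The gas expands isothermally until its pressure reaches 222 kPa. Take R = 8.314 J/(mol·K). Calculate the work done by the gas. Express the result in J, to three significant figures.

W ≈ 17800 J

Isothermal process: W = nRT ln(V₂/V₁) = nRT ln(P₁/P₂).
W = (3.6)(8.314)(563) × ln(638/222)
  = 16851 × ln(2.874) = 16851 × 1.056
W_by_gas = 17789 J.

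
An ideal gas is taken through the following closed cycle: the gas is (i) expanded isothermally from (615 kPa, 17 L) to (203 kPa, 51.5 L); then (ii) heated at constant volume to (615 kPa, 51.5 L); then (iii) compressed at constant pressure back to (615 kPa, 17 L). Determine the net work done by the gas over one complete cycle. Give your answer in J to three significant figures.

W_net ≈ -9630 J

Leg (i): W = PᵢVᵢ ln(V_f/Vᵢ) = (10455) ln(51.5/17) = 11588 J.
Leg (ii): W = 0.
Leg (iii): W = PΔV = (615)(17 − 51.5) = -21218 J.
W_net = 11588 − 21218 = -9630 J.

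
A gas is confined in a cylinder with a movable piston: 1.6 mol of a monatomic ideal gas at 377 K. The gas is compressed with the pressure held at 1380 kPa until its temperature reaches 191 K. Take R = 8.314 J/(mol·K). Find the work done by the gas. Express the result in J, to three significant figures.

Isobaric: W = P ΔV = nR ΔT.
W = (1.6)(8.314)(191 − 377) = -2474 J.

W ≈ -2470 J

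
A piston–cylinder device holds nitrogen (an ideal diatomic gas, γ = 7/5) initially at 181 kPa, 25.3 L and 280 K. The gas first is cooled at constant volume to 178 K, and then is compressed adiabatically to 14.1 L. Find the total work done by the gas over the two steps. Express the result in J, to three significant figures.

Step 1 (isochoric): W = 0 (constant volume).
After step 1: P = 115.1 kPa (V unchanged).
Step 2 (adiabatic): W = (P₁V₁ − P₂V₂)/(γ−1) = (2911 − 3678)/0.4 = -1917 J.
W_total = 0 − 1917 = -1917 J.

W_total ≈ -1920 J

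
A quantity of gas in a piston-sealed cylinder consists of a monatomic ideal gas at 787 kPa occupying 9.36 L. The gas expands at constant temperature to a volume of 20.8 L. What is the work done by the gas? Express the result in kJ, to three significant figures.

W ≈ 5.88 kJ

Isothermal: W = nRT ln(V₂/V₁) = P₁V₁ ln(V₂/V₁).
P₁V₁ = (787 kPa)(9.36 L) = 7366 J.
W = 7366 × ln(20.8/9.36) = 7366 × 0.7985
W_by_gas = 5882 J.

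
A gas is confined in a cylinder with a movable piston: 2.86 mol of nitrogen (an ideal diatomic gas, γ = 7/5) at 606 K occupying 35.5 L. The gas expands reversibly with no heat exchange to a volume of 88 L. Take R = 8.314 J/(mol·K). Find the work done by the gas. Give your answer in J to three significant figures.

Adiabatic: TV^(γ−1) = const with γ = 7/5.
T₂ = T₁ (V₁/V₂)^(γ−1) = 606 × (35.5/88)^0.4 = 606 × 0.6955 = 421.5 K.
W_by = nCᵥ(T₁ − T₂) = (2.86)(20.79)(606 − 421.5) = 10969 J.

W ≈ 11000 J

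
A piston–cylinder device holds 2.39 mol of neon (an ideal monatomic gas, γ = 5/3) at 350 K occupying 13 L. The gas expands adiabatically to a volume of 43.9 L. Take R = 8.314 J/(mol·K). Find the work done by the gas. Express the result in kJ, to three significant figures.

W ≈ 5.80 kJ

Adiabatic: TV^(γ−1) = const with γ = 5/3.
T₂ = T₁ (V₁/V₂)^(γ−1) = 350 × (13/43.9)^0.667 = 350 × 0.4443 = 155.5 K.
W_by = nCᵥ(T₁ − T₂) = (2.39)(12.47)(350 − 155.5) = 5797 J.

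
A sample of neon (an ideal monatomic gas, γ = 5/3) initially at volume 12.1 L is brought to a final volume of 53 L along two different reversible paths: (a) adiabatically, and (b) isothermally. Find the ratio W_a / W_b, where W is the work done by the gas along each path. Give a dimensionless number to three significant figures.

Path (a) adiabatic: W = P₁V₁(1 − (V₁/V₂)^(γ−1))/(γ−1) → W_a/(P₁V₁) = 0.9397.
Path (b) isothermal: W = P₁V₁ ln(V₂/V₁) → W_b/(P₁V₁) = 1.477.
W_a / W_b = 0.9397 / 1.477 = 0.6362.

W_a / W_b ≈ 0.636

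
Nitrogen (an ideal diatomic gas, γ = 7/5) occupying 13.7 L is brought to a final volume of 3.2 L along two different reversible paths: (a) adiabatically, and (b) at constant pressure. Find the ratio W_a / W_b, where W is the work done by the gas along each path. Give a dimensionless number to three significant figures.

W_a / W_b ≈ 2.57

Path (a) adiabatic: W = P₁V₁(1 − (V₁/V₂)^(γ−1))/(γ−1) → W_a/(P₁V₁) = -1.973.
Path (b) isobaric: W = P₁(V₂ − V₁) → W_b/(P₁V₁) = -0.7664.
W_a / W_b = -1.973 / -0.7664 = 2.574.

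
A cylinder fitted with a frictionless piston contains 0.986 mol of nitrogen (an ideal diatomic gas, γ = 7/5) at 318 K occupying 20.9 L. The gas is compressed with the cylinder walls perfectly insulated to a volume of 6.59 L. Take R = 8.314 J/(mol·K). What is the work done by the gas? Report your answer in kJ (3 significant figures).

Adiabatic: TV^(γ−1) = const with γ = 7/5.
T₂ = T₁ (V₁/V₂)^(γ−1) = 318 × (20.9/6.59)^0.4 = 318 × 1.587 = 504.6 K.
W_by = nCᵥ(T₁ − T₂) = (0.986)(20.79)(318 − 504.6) = -3824 J.

W ≈ -3.82 kJ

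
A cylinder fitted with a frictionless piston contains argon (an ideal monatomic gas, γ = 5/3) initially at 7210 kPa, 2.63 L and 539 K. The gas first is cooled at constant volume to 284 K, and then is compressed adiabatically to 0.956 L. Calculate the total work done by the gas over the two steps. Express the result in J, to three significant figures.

Step 1 (isochoric): W = 0 (constant volume).
After step 1: P = 3799 kPa (V unchanged).
Step 2 (adiabatic): W = (P₁V₁ − P₂V₂)/(γ−1) = (9991 − 19616)/0.667 = -14438 J.
W_total = 0 − 14438 = -14438 J.

W_total ≈ -14400 J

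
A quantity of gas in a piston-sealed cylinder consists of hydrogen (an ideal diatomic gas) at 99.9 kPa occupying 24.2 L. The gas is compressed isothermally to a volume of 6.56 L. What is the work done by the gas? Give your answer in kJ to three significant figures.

W ≈ -3.16 kJ

Isothermal: W = nRT ln(V₂/V₁) = P₁V₁ ln(V₂/V₁).
P₁V₁ = (99.9 kPa)(24.2 L) = 2418 J.
W = 2418 × ln(6.56/24.2) = 2418 × -1.305
W_by_gas = -3156 J.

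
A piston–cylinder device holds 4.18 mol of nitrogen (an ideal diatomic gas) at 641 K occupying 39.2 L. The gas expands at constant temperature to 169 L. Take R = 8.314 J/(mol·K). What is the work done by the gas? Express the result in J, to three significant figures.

W ≈ 32600 J

Isothermal: W = nRT ln(V₂/V₁).
W = (4.18)(8.314)(641) × ln(169/39.2)
  = 22276 × 1.461
W_by_gas = 32551 J.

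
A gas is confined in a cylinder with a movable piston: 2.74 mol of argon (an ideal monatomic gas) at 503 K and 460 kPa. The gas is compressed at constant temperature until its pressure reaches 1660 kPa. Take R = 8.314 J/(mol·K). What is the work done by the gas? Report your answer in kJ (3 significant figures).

Isothermal process: W = nRT ln(V₂/V₁) = nRT ln(P₁/P₂).
W = (2.74)(8.314)(503) × ln(460/1660)
  = 11459 × ln(0.2771) = 11459 × -1.283
W_by_gas = -14705 J.

W ≈ -14.7 kJ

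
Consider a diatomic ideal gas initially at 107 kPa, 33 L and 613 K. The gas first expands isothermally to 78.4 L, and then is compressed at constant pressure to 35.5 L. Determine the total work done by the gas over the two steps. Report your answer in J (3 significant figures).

Step 1 (isothermal): W = P₁V₁ ln(V₂/V₁) = (3531) ln(78.4/33) = 3055 J.
After step 1: P = 45.04 kPa, V = 78.4 L, T = 613 K.
Step 2 (isobaric): W = PΔV = (45.04 kPa)(35.5 − 78.4 L) = -1932 J.
W_total = 3055 − 1932 = 1123 J.

W_total ≈ 1120 J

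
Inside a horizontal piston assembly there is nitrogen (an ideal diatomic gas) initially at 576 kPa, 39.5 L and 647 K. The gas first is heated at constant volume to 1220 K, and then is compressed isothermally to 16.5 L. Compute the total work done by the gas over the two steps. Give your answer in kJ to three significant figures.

W_total ≈ -37.5 kJ

Step 1 (isochoric): W = 0 (constant volume).
After step 1: P = 1086 kPa (V unchanged).
Step 2 (isothermal): W = P₁V₁ ln(V₂/V₁) = (42902) ln(16.5/39.5) = -37451 J.
W_total = 0 − 37451 = -37451 J.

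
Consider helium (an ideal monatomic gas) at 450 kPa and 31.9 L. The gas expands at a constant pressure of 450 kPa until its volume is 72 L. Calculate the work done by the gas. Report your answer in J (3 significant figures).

Isobaric: W = P ΔV.
W = (450 kPa)(72 − 31.9 L) = (450)(40.1) = 18045 J.

W ≈ 18000 J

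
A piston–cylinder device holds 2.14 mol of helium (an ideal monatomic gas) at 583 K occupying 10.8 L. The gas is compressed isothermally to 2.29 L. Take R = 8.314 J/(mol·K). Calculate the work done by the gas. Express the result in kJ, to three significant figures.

W ≈ -16.1 kJ

Isothermal: W = nRT ln(V₂/V₁).
W = (2.14)(8.314)(583) × ln(2.29/10.8)
  = 10373 × -1.551
W_by_gas = -16088 J.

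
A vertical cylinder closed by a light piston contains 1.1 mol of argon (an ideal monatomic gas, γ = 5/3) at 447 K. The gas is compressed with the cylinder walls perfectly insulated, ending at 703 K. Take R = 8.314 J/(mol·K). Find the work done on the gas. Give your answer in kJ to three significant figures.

W ≈ 3.51 kJ

Adiabatic ⇒ Q = 0, so W_by = −ΔU = nCᵥ(T₁ − T₂).
Cᵥ = 3R/2 = 12.47 J/(mol·K).
W = (1.1)(12.47)(447 − 703) = -3512 J.
Work on gas = −W_by = 3512 J.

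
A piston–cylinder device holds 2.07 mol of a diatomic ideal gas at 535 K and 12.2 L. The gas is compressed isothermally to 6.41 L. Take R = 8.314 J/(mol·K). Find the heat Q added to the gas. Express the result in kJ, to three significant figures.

Q ≈ -5.93 kJ

Isothermal ⇒ ΔU = 0, so Q = W = nRT ln(V₂/V₁).
Q = (2.07)(8.314)(535) ln(6.41/12.2) = 9207 × -0.6436 = -5926 J.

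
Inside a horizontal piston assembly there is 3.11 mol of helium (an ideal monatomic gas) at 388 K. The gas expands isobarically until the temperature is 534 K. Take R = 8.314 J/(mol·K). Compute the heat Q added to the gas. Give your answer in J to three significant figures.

Q ≈ 9440 J

Isobaric: W = nRΔT = (3.11)(8.314)(146) = 3775 J.
ΔU = nCᵥΔT with Cᵥ = 3R/2: ΔU = (3.11)(12.47)(146) = 5663 J.
Q = ΔU + W = 5663 + 3775 = 9438 J.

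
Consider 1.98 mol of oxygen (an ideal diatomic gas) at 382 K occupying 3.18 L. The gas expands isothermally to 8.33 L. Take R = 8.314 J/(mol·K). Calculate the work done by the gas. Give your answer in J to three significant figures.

Isothermal: W = nRT ln(V₂/V₁).
W = (1.98)(8.314)(382) × ln(8.33/3.18)
  = 6288 × 0.963
W_by_gas = 6056 J.

W ≈ 6060 J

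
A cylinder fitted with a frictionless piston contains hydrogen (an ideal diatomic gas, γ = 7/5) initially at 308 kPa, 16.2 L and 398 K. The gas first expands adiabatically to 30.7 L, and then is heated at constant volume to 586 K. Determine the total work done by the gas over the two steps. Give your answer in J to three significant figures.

Step 1 (adiabatic): W = (P₁V₁ − P₂V₂)/(γ−1) = (4990 − 3864)/0.4 = 2814 J.
Step 2 (isochoric): W = 0 (constant volume).
W_total = 2814 + 0 = 2814 J.

W_total ≈ 2810 J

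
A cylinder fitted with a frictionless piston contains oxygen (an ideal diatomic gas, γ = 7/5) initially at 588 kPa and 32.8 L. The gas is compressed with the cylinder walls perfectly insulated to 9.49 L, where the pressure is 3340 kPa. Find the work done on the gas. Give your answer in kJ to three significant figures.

W ≈ 31.0 kJ

Adiabatic: W = (P₁V₁ − P₂V₂)/(γ − 1) with γ = 7/5.
P₁V₁ = 19286 J, P₂V₂ = 31697 J.
W = (19286 − 31697) / 0.4 = -31026 J.
Work on gas = −W_by = 31026 J.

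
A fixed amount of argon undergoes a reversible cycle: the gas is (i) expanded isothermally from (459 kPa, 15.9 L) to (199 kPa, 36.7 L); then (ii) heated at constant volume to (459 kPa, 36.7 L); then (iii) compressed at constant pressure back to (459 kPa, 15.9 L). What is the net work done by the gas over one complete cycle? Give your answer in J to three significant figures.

Leg (i): W = PᵢVᵢ ln(V_f/Vᵢ) = (7298) ln(36.7/15.9) = 6105 J.
Leg (ii): W = 0.
Leg (iii): W = PΔV = (459)(15.9 − 36.7) = -9547 J.
W_net = 6105 − 9547 = -3443 J.

W_net ≈ -3440 J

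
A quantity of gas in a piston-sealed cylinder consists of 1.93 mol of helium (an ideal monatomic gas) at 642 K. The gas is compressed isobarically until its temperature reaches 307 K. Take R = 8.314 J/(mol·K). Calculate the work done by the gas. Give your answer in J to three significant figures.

Isobaric: W = P ΔV = nR ΔT.
W = (1.93)(8.314)(307 − 642) = -5375 J.

W ≈ -5380 J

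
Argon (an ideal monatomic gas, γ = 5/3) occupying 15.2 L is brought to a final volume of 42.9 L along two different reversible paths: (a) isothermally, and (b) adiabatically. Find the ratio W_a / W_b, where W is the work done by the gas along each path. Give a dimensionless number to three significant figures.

W_a / W_b ≈ 1.39

Path (a) isothermal: W = P₁V₁ ln(V₂/V₁) → W_a/(P₁V₁) = 1.038.
Path (b) adiabatic: W = P₁V₁(1 − (V₁/V₂)^(γ−1))/(γ−1) → W_b/(P₁V₁) = 0.7489.
W_a / W_b = 1.038 / 0.7489 = 1.385.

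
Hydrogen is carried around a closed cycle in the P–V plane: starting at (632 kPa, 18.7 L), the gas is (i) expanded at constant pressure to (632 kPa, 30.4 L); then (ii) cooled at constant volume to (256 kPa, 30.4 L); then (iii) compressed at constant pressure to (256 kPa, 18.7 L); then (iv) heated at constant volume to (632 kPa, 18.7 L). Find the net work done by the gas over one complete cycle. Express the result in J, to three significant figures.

W_net ≈ 4400 J

Constant-volume legs do no work.
W(i) = (632)(30.4 − 18.7) = 7394 J; W(iii) = (256)(18.7 − 30.4) = -2995 J.
W_net = 7394 − 2995 = 4399 J (the clockwise enclosed area).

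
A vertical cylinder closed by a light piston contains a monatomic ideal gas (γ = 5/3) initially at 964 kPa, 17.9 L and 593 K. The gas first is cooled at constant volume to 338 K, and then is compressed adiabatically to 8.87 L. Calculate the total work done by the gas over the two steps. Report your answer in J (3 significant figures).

W_total ≈ -8810 J

Step 1 (isochoric): W = 0 (constant volume).
After step 1: P = 549.5 kPa (V unchanged).
Step 2 (adiabatic): W = (P₁V₁ − P₂V₂)/(γ−1) = (9835 − 15706)/0.667 = -8807 J.
W_total = 0 − 8807 = -8807 J.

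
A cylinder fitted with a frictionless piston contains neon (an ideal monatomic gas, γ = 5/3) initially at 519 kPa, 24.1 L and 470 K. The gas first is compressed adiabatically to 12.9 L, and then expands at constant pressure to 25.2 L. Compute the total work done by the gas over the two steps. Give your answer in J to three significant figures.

W_total ≈ 8390 J

Step 1 (adiabatic): W = (P₁V₁ − P₂V₂)/(γ−1) = (12508 − 18973)/0.667 = -9698 J.
After step 1: P = 1471 kPa, V = 12.9 L, T = 712.9 K.
Step 2 (isobaric): W = PΔV = (1471 kPa)(25.2 − 12.9 L) = 18091 J.
W_total = -9698 + 18091 = 8393 J.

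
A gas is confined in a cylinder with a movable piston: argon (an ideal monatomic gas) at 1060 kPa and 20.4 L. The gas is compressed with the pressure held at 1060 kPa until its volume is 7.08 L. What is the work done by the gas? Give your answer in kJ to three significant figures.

Isobaric: W = P ΔV.
W = (1060 kPa)(7.08 − 20.4 L) = (1060)(-13.32) = -14119 J.

W ≈ -14.1 kJ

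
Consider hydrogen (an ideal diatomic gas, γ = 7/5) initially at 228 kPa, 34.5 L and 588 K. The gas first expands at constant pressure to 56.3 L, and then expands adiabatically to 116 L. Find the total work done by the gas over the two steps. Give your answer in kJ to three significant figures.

Step 1 (isobaric): W = PΔV = (228 kPa)(56.3 − 34.5 L) = 4970 J.
After step 1: P = 228 kPa, V = 56.3 L, T = 959.5 K.
Step 2 (adiabatic): W = (P₁V₁ − P₂V₂)/(γ−1) = (12836 − 9613)/0.4 = 8058 J.
W_total = 4970 + 8058 = 13029 J.

W_total ≈ 13.0 kJ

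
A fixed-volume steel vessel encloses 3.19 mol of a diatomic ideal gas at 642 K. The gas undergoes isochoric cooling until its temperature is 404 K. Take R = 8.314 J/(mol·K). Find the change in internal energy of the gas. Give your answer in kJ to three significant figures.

ΔU ≈ -15.8 kJ

Constant volume ⇒ W = 0, so Q = ΔU = nCᵥΔT with Cᵥ = 5R/2 = 20.79 J/(mol·K).
ΔU = (3.19)(20.79)(404 − 642) = -15780 J.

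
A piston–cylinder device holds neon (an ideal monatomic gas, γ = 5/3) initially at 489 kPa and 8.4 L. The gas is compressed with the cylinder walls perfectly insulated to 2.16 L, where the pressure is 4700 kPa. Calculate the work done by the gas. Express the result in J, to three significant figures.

W ≈ -9070 J

Adiabatic: W = (P₁V₁ − P₂V₂)/(γ − 1) with γ = 5/3.
P₁V₁ = 4108 J, P₂V₂ = 10152 J.
W = (4108 − 10152) / 0.6667 = -9067 J.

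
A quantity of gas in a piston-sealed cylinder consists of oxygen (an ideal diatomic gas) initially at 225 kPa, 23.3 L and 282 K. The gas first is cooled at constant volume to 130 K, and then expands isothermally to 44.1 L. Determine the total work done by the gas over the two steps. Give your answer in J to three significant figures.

Step 1 (isochoric): W = 0 (constant volume).
After step 1: P = 103.7 kPa (V unchanged).
Step 2 (isothermal): W = P₁V₁ ln(V₂/V₁) = (2417) ln(44.1/23.3) = 1542 J.
W_total = 0 + 1542 = 1542 J.

W_total ≈ 1540 J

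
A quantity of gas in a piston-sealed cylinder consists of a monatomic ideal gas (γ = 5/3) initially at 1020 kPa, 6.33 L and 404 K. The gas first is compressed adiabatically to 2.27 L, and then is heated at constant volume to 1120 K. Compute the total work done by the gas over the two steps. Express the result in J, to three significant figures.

W_total ≈ -9500 J

Step 1 (adiabatic): W = (P₁V₁ − P₂V₂)/(γ−1) = (6457 − 12792)/0.667 = -9502 J.
Step 2 (isochoric): W = 0 (constant volume).
W_total = -9502 + 0 = -9502 J.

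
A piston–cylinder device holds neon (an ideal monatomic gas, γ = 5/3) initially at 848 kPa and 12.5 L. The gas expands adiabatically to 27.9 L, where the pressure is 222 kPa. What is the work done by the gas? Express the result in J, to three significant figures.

W ≈ 6610 J

Adiabatic: W = (P₁V₁ − P₂V₂)/(γ − 1) with γ = 5/3.
P₁V₁ = 10600 J, P₂V₂ = 6194 J.
W = (10600 − 6194) / 0.6667 = 6609 J.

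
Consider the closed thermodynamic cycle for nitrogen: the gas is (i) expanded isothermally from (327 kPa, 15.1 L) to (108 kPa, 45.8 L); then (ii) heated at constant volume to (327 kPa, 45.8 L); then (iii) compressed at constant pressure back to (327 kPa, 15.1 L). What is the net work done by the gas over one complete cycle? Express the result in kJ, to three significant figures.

Leg (i): W = PᵢVᵢ ln(V_f/Vᵢ) = (4938) ln(45.8/15.1) = 5479 J.
Leg (ii): W = 0.
Leg (iii): W = PΔV = (327)(15.1 − 45.8) = -10039 J.
W_net = 5479 − 10039 = -4560 J.

W_net ≈ -4.56 kJ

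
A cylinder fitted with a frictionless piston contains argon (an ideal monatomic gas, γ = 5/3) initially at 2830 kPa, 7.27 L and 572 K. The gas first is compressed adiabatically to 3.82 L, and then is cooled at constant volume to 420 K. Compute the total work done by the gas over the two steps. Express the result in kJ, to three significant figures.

Step 1 (adiabatic): W = (P₁V₁ − P₂V₂)/(γ−1) = (20574 − 31596)/0.667 = -16533 J.
Step 2 (isochoric): W = 0 (constant volume).
W_total = -16533 + 0 = -16533 J.

W_total ≈ -16.5 kJ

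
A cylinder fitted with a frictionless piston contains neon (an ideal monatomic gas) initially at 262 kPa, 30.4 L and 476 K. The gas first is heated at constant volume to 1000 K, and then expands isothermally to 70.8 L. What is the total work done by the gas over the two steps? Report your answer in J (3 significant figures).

Step 1 (isochoric): W = 0 (constant volume).
After step 1: P = 550.4 kPa (V unchanged).
Step 2 (isothermal): W = P₁V₁ ln(V₂/V₁) = (16733) ln(70.8/30.4) = 14146 J.
W_total = 0 + 14146 = 14146 J.

W_total ≈ 14100 J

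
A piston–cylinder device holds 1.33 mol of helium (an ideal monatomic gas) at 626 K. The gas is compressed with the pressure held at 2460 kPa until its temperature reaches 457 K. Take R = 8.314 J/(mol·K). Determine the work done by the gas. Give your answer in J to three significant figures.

W ≈ -1870 J

Isobaric: W = P ΔV = nR ΔT.
W = (1.33)(8.314)(457 − 626) = -1869 J.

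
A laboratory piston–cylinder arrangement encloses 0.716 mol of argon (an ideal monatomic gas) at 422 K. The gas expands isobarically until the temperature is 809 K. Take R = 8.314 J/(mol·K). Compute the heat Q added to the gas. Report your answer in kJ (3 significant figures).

Q ≈ 5.76 kJ

Isobaric: W = nRΔT = (0.716)(8.314)(387) = 2304 J.
ΔU = nCᵥΔT with Cᵥ = 3R/2: ΔU = (0.716)(12.47)(387) = 3456 J.
Q = ΔU + W = 3456 + 2304 = 5759 J.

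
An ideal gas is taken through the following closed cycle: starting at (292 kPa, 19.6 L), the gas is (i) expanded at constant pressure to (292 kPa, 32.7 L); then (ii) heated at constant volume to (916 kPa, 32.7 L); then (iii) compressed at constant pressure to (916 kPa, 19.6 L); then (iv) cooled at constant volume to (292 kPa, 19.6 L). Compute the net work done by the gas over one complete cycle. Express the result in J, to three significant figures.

W_net ≈ -8170 J

Constant-volume legs do no work.
W(i) = (292)(32.7 − 19.6) = 3825 J; W(iii) = (916)(19.6 − 32.7) = -12000 J.
W_net = 3825 − 12000 = -8174 J (the counter-clockwise enclosed area).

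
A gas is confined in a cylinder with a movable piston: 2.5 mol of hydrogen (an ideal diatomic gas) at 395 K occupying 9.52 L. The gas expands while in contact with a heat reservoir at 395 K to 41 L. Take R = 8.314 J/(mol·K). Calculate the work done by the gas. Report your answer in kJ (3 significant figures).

Isothermal: W = nRT ln(V₂/V₁).
W = (2.5)(8.314)(395) × ln(41/9.52)
  = 8210 × 1.46
W_by_gas = 11988 J.

W ≈ 12.0 kJ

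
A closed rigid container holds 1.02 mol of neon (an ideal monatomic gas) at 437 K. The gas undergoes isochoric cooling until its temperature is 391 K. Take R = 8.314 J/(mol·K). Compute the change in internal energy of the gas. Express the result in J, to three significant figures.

Constant volume ⇒ W = 0, so Q = ΔU = nCᵥΔT with Cᵥ = 3R/2 = 12.47 J/(mol·K).
ΔU = (1.02)(12.47)(391 − 437) = -585.1 J.

ΔU ≈ -585 J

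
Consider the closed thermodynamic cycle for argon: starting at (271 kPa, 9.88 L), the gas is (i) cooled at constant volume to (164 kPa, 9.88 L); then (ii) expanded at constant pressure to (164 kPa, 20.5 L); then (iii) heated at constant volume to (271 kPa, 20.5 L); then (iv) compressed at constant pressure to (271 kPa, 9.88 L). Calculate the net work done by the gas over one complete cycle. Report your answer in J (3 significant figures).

W_net ≈ -1140 J

Constant-volume legs do no work.
W(ii) = (164)(20.5 − 9.88) = 1742 J; W(iv) = (271)(9.88 − 20.5) = -2878 J.
W_net = 1742 − 2878 = -1136 J (the counter-clockwise enclosed area).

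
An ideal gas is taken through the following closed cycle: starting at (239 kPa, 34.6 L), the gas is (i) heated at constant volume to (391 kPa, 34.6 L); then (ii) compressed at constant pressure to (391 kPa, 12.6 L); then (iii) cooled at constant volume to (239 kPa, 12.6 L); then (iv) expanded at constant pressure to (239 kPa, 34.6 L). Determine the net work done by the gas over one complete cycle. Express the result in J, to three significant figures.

W_net ≈ -3340 J

Constant-volume legs do no work.
W(ii) = (391)(12.6 − 34.6) = -8602 J; W(iv) = (239)(34.6 − 12.6) = 5258 J.
W_net = -8602 + 5258 = -3344 J (the counter-clockwise enclosed area).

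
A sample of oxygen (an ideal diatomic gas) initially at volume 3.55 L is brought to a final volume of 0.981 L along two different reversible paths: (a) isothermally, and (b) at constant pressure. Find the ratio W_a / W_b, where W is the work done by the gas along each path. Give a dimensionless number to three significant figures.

W_a / W_b ≈ 1.78

Path (a) isothermal: W = P₁V₁ ln(V₂/V₁) → W_a/(P₁V₁) = -1.286.
Path (b) isobaric: W = P₁(V₂ − V₁) → W_b/(P₁V₁) = -0.7237.
W_a / W_b = -1.286 / -0.7237 = 1.777.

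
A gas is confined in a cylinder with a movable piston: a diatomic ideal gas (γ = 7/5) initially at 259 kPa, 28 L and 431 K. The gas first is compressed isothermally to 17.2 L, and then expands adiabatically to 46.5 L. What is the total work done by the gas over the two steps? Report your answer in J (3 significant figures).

W_total ≈ 2420 J

Step 1 (isothermal): W = P₁V₁ ln(V₂/V₁) = (7252) ln(17.2/28) = -3534 J.
After step 1: P = 421.6 kPa, V = 17.2 L, T = 431 K.
Step 2 (adiabatic): W = (P₁V₁ − P₂V₂)/(γ−1) = (7252 − 4872)/0.4 = 5951 J.
W_total = -3534 + 5951 = 2417 J.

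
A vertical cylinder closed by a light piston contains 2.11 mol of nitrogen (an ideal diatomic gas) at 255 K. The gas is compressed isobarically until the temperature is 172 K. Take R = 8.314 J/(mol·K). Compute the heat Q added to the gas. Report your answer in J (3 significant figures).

Isobaric: W = nRΔT = (2.11)(8.314)(-83) = -1456 J.
ΔU = nCᵥΔT with Cᵥ = 5R/2: ΔU = (2.11)(20.79)(-83) = -3640 J.
Q = ΔU + W = -3640 − 1456 = -5096 J.

Q ≈ -5100 J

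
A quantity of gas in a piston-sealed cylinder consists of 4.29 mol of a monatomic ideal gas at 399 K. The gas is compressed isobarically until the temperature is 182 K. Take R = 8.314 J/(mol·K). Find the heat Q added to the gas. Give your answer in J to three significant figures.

Isobaric: W = nRΔT = (4.29)(8.314)(-217) = -7740 J.
ΔU = nCᵥΔT with Cᵥ = 3R/2: ΔU = (4.29)(12.47)(-217) = -11610 J.
Q = ΔU + W = -11610 − 7740 = -19349 J.

Q ≈ -19300 J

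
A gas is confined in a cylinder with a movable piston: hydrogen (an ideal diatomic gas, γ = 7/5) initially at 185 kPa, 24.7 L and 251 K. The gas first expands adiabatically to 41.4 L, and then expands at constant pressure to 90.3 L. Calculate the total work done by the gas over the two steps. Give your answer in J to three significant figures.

W_total ≈ 6520 J

Step 1 (adiabatic): W = (P₁V₁ − P₂V₂)/(γ−1) = (4570 − 3717)/0.4 = 2132 J.
After step 1: P = 89.77 kPa, V = 41.4 L, T = 204.2 K.
Step 2 (isobaric): W = PΔV = (89.77 kPa)(90.3 − 41.4 L) = 4390 J.
W_total = 2132 + 4390 = 6522 J.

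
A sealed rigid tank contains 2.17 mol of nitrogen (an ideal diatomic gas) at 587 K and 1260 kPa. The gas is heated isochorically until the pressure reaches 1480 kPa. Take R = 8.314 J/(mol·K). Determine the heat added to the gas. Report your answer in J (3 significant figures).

Q ≈ 4620 J

Constant volume ⇒ W = 0, so Q = ΔU = nCᵥΔT with Cᵥ = 5R/2 = 20.79 J/(mol·K).
At constant V, T₂/T₁ = P₂/P₁ ⇒ ΔT = T₁(P₂/P₁ − 1) = 587·(1480/1260 − 1) = 102.5 K.
ΔU = (2.17)(20.79)(102.5) = 4623 J.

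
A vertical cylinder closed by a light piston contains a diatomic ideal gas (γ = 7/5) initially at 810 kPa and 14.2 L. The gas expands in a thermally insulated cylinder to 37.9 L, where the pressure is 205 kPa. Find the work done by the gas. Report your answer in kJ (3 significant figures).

W ≈ 9.33 kJ

Adiabatic: W = (P₁V₁ − P₂V₂)/(γ − 1) with γ = 7/5.
P₁V₁ = 11502 J, P₂V₂ = 7770 J.
W = (11502 − 7770) / 0.4 = 9331 J.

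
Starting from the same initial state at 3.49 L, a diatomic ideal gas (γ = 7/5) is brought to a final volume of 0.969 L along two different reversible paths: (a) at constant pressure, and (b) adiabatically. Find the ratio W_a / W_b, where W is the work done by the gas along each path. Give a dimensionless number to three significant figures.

W_a / W_b ≈ 0.432

Path (a) isobaric: W = P₁(V₂ − V₁) → W_a/(P₁V₁) = -0.7223.
Path (b) adiabatic: W = P₁V₁(1 − (V₁/V₂)^(γ−1))/(γ−1) → W_b/(P₁V₁) = -1.674.
W_a / W_b = -0.7223 / -1.674 = 0.4315.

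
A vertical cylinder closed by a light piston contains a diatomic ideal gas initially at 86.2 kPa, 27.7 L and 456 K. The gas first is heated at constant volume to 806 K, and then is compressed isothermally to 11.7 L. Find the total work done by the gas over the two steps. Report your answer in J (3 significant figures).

W_total ≈ -3640 J

Step 1 (isochoric): W = 0 (constant volume).
After step 1: P = 152.4 kPa (V unchanged).
Step 2 (isothermal): W = P₁V₁ ln(V₂/V₁) = (4220) ln(11.7/27.7) = -3637 J.
W_total = 0 − 3637 = -3637 J.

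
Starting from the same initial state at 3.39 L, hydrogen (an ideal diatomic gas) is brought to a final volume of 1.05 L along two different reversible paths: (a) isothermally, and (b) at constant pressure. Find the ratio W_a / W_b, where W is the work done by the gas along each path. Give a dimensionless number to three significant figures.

Path (a) isothermal: W = P₁V₁ ln(V₂/V₁) → W_a/(P₁V₁) = -1.172.
Path (b) isobaric: W = P₁(V₂ − V₁) → W_b/(P₁V₁) = -0.6903.
W_a / W_b = -1.172 / -0.6903 = 1.698.

W_a / W_b ≈ 1.70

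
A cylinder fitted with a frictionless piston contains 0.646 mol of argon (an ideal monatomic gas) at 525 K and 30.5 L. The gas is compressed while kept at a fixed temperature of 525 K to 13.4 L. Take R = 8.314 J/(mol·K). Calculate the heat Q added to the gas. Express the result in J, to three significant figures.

Q ≈ -2320 J

Isothermal ⇒ ΔU = 0, so Q = W = nRT ln(V₂/V₁).
Q = (0.646)(8.314)(525) ln(13.4/30.5) = 2820 × -0.8225 = -2319 J.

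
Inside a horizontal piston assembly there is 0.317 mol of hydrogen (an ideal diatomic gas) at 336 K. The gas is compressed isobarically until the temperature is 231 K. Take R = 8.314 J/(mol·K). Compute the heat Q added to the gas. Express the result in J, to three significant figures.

Q ≈ -969 J

Isobaric: W = nRΔT = (0.317)(8.314)(-105) = -276.7 J.
ΔU = nCᵥΔT with Cᵥ = 5R/2: ΔU = (0.317)(20.79)(-105) = -691.8 J.
Q = ΔU + W = -691.8 − 276.7 = -968.6 J.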